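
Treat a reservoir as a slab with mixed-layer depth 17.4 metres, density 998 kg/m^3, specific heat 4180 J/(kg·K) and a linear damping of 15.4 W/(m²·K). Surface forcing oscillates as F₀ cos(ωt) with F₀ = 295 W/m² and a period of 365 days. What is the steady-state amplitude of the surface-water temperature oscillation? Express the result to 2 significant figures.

Areal heat capacity C = ρ c_p D = 998 × 4180 × 17.4 = 7.26×10^7 J/(m²·K).
Angular frequency ω = 2π / T = 2π / 3.15×10^7 s = 1.99×10^-7 s⁻¹.
√((Cω)² + λ²) = √((14.5)² + 15.4²) = 21.1 W/(m²·K).
Amplitude A = F₀ / √((Cω)²+λ²) = 295 / 21.1 = 14.0 K.

14 K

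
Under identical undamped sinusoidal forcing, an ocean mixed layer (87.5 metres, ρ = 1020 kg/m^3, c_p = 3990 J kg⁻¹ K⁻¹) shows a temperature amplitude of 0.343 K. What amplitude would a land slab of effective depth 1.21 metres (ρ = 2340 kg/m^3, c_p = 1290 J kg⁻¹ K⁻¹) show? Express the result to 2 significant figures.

C_ocean = 3.56×10^8 J/(m²·K); C_land = 3.65×10^6 J/(m²·K).
A ∝ 1/C ⇒ A_land = A_ocean × C_ocean/C_land = 0.343 × 97.5 = 33.4 K.

33 K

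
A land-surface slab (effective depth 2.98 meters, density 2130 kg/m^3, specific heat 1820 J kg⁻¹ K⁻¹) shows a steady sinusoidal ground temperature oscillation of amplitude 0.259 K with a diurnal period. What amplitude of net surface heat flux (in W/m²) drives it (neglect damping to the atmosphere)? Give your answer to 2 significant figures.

220

Areal heat capacity C = ρ c_p D = 2130 × 1820 × 2.98 = 1.16×10^7 J/(m²·K).
ω = 2π / 86400 s = 7.27×10^-5 s⁻¹.
Cω = 1.16×10^7 × 7.27×10^-5 = 840 W/(m²·K).
F₀ = A × Cω = 0.259 × 840 = 218 W/m².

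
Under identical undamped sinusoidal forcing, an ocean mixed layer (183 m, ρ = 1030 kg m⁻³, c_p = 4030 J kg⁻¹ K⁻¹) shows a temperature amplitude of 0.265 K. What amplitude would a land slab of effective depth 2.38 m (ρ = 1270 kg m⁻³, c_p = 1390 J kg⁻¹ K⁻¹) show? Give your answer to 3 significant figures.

C_ocean = 7.60×10^8 J/(m²·K); C_land = 4.20×10^6 J/(m²·K).
A ∝ 1/C ⇒ A_land = A_ocean × C_ocean/C_land = 0.265 × 181 = 47.9 K.

47.9 K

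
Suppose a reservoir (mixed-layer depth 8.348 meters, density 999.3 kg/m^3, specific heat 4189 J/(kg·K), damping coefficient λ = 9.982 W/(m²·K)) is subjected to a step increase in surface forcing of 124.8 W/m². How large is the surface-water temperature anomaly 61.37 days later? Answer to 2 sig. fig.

Areal heat capacity C = ρ c_p D = 999.3 × 4189 × 8.348 = 3.49×10^7 J m⁻² K⁻¹.
τ = C / λ = 3.49×10^7 / 9.982 = 3.50×10^6 s.
Equilibrium anomaly ΔT_eq = F / λ = 124.8 / 9.982 = 12.5 K.
t = 61.37 days = 5.30×10^6 s, so t/τ = 1.51.
ΔT(t) = ΔT_eq (1 − e^(−t/τ)) = 12.5 × (1 − e^−1.51) = 9.75 K.

9.8 K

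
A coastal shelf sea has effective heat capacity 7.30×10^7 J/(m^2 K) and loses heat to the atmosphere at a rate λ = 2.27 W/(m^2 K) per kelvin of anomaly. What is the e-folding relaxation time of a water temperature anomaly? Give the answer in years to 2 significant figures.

Areal heat capacity C = 7.30×10^7 J/(m^2 K) (given).
Relaxation time τ = C / λ = 7.30×10^7 / 2.27 = 3.22×10^7 s.
In years: 3.22×10^7 s / (3.156×10^7 s/year) = 1.02 years.

1.0 years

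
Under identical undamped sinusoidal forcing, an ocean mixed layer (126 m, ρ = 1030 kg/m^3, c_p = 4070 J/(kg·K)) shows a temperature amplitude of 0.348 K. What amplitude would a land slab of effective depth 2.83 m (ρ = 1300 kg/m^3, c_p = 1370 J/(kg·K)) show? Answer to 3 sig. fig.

36.5 K

C_ocean = 5.28×10^8 J/(m²·K); C_land = 5.04×10^6 J/(m²·K).
A ∝ 1/C ⇒ A_land = A_ocean × C_ocean/C_land = 0.348 × 105 = 36.5 K.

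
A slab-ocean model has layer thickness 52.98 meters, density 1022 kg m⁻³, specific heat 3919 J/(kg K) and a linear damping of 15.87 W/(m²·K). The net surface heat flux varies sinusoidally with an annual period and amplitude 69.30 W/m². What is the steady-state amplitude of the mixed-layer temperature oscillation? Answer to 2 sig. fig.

1.5 K

Areal heat capacity C = ρ c_p D = 1022 × 3919 × 52.98 = 2.12×10^8 J m⁻² K⁻¹.
Angular frequency ω = 2π / T = 2π / 3.15×10^7 s = 1.99×10^-7 s⁻¹.
√((Cω)² + λ²) = √((42.3)² + 15.87²) = 45.2 W/(m²·K).
Amplitude A = F₀ / √((Cω)²+λ²) = 69.30 / 45.2 = 1.53 K.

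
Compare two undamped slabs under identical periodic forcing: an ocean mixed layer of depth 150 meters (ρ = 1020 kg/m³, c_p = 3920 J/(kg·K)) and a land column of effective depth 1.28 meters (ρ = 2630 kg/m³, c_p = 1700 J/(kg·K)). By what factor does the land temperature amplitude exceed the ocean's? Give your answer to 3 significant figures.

105

C_ocean = 1020 × 3920 × 150 = 6.00×10^8 J/(m²·K).
C_land = 2630 × 1700 × 1.28 = 5.72×10^6 J/(m²·K).
Undamped amplitude ∝ 1/C, so A_land/A_ocean = C_ocean/C_land = 105.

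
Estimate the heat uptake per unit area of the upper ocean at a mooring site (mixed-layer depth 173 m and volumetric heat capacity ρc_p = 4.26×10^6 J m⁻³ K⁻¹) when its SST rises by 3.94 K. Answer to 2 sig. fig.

2.9×10^9

Areal heat capacity C = ρc_p × D = 4.26×10^6 × 173 = 7.37×10^8 J m⁻² K⁻¹.
ΔQ = C ΔT = 7.37×10^8 × 3.94 = 2.90×10^9 J/m².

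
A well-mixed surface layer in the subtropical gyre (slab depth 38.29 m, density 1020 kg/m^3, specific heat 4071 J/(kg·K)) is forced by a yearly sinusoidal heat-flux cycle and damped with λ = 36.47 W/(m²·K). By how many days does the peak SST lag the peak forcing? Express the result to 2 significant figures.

Areal heat capacity C = ρ c_p D = 1020 × 4071 × 38.29 = 1.59×10^8 J/(m^2 K).
ω = 2π / 3.15×10^7 s = 1.99×10^-7 s⁻¹.
Phase lag φ = arctan(Cω/λ) = arctan(31.7/36.47) = 0.715 rad.
Time lag = φ / ω = 0.715 / 1.99×10^-7 = 3.59×10^6 s = 41.5 days.

42 days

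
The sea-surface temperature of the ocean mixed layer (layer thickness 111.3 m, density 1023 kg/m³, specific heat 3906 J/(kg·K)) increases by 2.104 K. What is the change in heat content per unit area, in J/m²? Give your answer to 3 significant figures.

Areal heat capacity C = ρ c_p D = 1023 × 3906 × 111.3 = 4.45×10^8 J/(m^2 K).
ΔQ = C ΔT = 4.45×10^8 × 2.104 = 9.36×10^8 J/m².

9.36×10^8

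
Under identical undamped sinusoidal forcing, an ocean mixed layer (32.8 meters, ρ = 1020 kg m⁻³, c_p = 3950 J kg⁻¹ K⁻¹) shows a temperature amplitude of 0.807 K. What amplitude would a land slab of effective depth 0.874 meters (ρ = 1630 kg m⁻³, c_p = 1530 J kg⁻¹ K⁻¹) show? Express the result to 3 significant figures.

C_ocean = 1.32×10^8 J/(m²·K); C_land = 2.18×10^6 J/(m²·K).
A ∝ 1/C ⇒ A_land = A_ocean × C_ocean/C_land = 0.807 × 60.6 = 48.9 K.

48.9 K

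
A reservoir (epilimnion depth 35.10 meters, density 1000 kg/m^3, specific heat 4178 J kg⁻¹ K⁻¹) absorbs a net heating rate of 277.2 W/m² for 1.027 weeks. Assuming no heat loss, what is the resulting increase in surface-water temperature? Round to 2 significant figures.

Areal heat capacity C = ρ c_p D = 1000 × 4178 × 35.10 = 1.47×10^8 J/(m^2 K).
Net heat input Q = F Δt = 277.2 × (1.027 weeks × 6.048×10^5 s/week) = 1.72×10^8 J/m².
ΔT = Q / C = 1.72×10^8 / 1.47×10^8 = 1.17 K.

1.2 K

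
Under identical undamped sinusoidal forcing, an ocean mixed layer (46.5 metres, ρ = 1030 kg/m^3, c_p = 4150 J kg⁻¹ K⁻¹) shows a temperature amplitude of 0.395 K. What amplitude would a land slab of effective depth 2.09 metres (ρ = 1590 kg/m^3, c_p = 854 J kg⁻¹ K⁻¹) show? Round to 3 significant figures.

C_ocean = 1.99×10^8 J/(m²·K); C_land = 2.84×10^6 J/(m²·K).
A ∝ 1/C ⇒ A_land = A_ocean × C_ocean/C_land = 0.395 × 70.0 = 27.7 K.

27.7 K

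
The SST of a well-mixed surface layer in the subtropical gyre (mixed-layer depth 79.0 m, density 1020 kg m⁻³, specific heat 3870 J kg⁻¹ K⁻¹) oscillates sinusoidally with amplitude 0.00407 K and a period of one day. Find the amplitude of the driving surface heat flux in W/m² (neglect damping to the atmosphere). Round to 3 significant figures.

Areal heat capacity C = ρ c_p D = 1020 × 3870 × 79.0 = 3.12×10^8 J m⁻² K⁻¹.
ω = 2π / 86400 s = 7.27×10^-5 s⁻¹.
Cω = 3.12×10^8 × 7.27×10^-5 = 22700 W/(m²·K).
F₀ = A × Cω = 0.00407 × 22700 = 92.3 W/m².

92.3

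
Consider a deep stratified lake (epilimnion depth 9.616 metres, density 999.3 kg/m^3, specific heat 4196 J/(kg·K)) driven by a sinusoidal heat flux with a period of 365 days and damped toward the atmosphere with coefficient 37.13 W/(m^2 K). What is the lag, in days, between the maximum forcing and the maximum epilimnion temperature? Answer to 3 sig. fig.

12.4 days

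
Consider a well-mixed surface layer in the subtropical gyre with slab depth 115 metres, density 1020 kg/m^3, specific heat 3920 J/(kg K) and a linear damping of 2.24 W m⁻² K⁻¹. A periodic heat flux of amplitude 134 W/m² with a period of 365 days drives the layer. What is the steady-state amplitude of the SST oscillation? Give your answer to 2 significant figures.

1.5 K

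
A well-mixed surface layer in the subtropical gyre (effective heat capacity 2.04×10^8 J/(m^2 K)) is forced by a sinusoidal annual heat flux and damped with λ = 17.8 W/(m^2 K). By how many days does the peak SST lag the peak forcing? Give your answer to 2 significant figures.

Areal heat capacity C = 2.04×10^8 J/(m^2 K) (given).
ω = 2π / 3.15×10^7 s = 1.99×10^-7 s⁻¹.
Phase lag φ = arctan(Cω/λ) = arctan(40.6/17.8) = 1.16 rad.
Time lag = φ / ω = 1.16 / 1.99×10^-7 = 5.81×10^6 s = 67.3 days.

67 days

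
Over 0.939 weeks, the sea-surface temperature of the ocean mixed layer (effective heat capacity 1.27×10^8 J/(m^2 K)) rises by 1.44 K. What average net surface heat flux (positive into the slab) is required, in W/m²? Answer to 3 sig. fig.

Areal heat capacity C = 1.27×10^8 J/(m^2 K) (given).
Required heat per unit area: Q = C ΔT = 1.27×10^8 × 1.44 = 1.83×10^8 J/m².
Flux F = Q / Δt = 1.83×10^8 / 5.68×10^5 s = 322 W/m².

322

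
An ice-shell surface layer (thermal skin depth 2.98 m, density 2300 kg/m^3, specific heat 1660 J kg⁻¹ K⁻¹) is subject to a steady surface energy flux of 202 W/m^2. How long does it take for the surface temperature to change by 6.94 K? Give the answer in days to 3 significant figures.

Areal heat capacity C = ρ c_p D = 2300 × 1660 × 2.98 = 1.14×10^7 J/(m^2 K).
Time required: Δt = C ΔT / F = 1.14×10^7 × 6.94 / 202 = 3.91×10^5 s.
In days: 3.91×10^5 s / (86400 s/day) = 4.52 days.

4.52 days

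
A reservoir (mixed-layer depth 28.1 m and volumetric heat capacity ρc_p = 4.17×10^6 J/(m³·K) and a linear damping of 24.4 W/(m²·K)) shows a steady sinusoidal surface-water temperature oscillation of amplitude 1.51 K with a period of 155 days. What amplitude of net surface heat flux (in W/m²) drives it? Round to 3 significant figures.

90.8

Areal heat capacity C = ρc_p × D = 4.17×10^6 × 28.1 = 1.17×10^8 J/(m²·K).
ω = 2π / 1.34×10^7 s = 4.69×10^-7 s⁻¹.
√((Cω)² + λ²) = √((55.0)² + 24.4²) = 60.1 W/(m²·K).
F₀ = A × √((Cω)²+λ²) = 1.51 × 60.1 = 90.8 W/m².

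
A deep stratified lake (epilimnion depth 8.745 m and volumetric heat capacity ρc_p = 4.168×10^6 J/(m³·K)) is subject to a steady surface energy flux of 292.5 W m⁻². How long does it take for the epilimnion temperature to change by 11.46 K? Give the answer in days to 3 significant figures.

16.5 days

Areal heat capacity C = ρc_p × D = 4.168×10^6 × 8.745 = 3.64×10^7 J m⁻² K⁻¹.
Time required: Δt = C ΔT / F = 3.64×10^7 × 11.46 / 292.5 = 1.43×10^6 s.
In days: 1.43×10^6 s / (86400 s/day) = 16.5 days.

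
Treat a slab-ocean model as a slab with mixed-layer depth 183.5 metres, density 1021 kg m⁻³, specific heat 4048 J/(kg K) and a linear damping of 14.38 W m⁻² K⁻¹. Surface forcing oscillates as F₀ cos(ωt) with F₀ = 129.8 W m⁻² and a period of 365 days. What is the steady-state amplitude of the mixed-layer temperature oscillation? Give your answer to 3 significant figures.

0.855 K

Areal heat capacity C = ρ c_p D = 1021 × 4048 × 183.5 = 7.58×10^8 J/(m^2 K).
Angular frequency ω = 2π / T = 2π / 3.15×10^7 s = 1.99×10^-7 s⁻¹.
√((Cω)² + λ²) = √((151)² + 14.38²) = 152 W/(m²·K).
Amplitude A = F₀ / √((Cω)²+λ²) = 129.8 / 152 = 0.855 K.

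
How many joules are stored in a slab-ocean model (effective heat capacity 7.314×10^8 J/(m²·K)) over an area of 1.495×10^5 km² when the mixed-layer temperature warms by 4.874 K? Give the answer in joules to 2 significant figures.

5.3×10^20 J

Areal heat capacity C = 7.314×10^8 J/(m²·K) (given).
Heat per unit area: q = C ΔT = 7.31×10^8 × 4.874 = 3.56×10^9 J/m².
Total heat: Q = q × A = 3.56×10^9 × (1.495×10^5 × 10⁶ m²) = 5.33×10^20 J.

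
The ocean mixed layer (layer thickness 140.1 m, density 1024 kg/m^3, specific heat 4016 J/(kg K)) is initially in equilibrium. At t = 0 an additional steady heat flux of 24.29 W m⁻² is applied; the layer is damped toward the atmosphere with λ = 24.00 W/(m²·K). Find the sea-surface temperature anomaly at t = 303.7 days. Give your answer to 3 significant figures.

Areal heat capacity C = ρ c_p D = 1024 × 4016 × 140.1 = 5.76×10^8 J/(m^2 K).
τ = C / λ = 5.76×10^8 / 24.00 = 2.40×10^7 s.
Equilibrium anomaly ΔT_eq = F / λ = 24.29 / 24.00 = 1.01 K.
t = 303.7 days = 2.62×10^7 s, so t/τ = 1.09.
ΔT(t) = ΔT_eq (1 − e^(−t/τ)) = 1.01 × (1 − e^−1.09) = 0.673 K.

0.673 K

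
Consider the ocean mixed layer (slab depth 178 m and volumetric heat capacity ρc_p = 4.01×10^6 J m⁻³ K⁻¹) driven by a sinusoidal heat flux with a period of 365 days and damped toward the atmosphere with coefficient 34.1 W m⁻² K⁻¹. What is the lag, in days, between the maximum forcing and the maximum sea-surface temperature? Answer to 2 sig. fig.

78 days

Areal heat capacity C = ρc_p × D = 4.01×10^6 × 178 = 7.14×10^8 J/(m²·K).
ω = 2π / 3.15×10^7 s = 1.99×10^-7 s⁻¹.
Phase lag φ = arctan(Cω/λ) = arctan(142/34.1) = 1.34 rad.
Time lag = φ / ω = 1.34 / 1.99×10^-7 = 6.70×10^6 s = 77.6 days.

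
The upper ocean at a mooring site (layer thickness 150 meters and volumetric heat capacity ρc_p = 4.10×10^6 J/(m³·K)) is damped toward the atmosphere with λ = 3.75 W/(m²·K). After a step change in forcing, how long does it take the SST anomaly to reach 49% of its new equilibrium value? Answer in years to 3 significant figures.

Areal heat capacity C = ρc_p × D = 4.10×10^6 × 150 = 6.15×10^8 J/(m^2 K).
τ = C / λ = 6.15×10^8 / 3.75 = 1.64×10^8 s.
Fraction reached: 1 − e^(−t/τ) = 0.49 ⇒ t = −τ ln(1 − 0.49) = τ × 0.673.
t = 1.10×10^8 s = 3.50 years.

3.50 years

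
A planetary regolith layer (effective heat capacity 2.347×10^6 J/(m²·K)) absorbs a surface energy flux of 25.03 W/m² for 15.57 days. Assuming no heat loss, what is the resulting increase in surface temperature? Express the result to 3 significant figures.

14.3 K

Areal heat capacity C = 2.347×10^6 J/(m²·K) (given).
Net heat input Q = F Δt = 25.03 × (15.57 days × 86400 s/day) = 3.37×10^7 J/m².
ΔT = Q / C = 3.37×10^7 / 2.35×10^6 = 14.3 K.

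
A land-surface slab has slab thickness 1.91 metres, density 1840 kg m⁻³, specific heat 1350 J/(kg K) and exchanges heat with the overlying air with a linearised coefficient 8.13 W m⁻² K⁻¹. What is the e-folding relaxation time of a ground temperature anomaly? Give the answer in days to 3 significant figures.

6.75 days

Areal heat capacity C = ρ c_p D = 1840 × 1350 × 1.91 = 4.74×10^6 J m⁻² K⁻¹.
Relaxation time τ = C / λ = 4.74×10^6 / 8.13 = 5.84×10^5 s.
In days: 5.84×10^5 s / (86400 s/day) = 6.75 days.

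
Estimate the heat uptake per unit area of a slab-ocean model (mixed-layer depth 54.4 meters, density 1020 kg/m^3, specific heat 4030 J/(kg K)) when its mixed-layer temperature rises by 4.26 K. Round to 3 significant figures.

Areal heat capacity C = ρ c_p D = 1020 × 4030 × 54.4 = 2.24×10^8 J/(m²·K).
ΔQ = C ΔT = 2.24×10^8 × 4.26 = 9.53×10^8 J/m².

9.53×10^8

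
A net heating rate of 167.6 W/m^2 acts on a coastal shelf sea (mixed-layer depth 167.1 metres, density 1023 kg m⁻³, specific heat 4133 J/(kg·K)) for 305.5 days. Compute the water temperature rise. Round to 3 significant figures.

6.26 K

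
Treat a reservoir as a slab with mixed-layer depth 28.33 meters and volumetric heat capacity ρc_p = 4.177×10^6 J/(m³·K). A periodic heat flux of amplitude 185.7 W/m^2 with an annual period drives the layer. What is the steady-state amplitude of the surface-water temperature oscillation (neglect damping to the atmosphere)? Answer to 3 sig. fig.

Areal heat capacity C = ρc_p × D = 4.177×10^6 × 28.33 = 1.18×10^8 J/(m^2 K).
Angular frequency ω = 2π / T = 2π / 3.15×10^7 s = 1.99×10^-7 s⁻¹.
Cω = 1.18×10^8 × 1.99×10^-7 = 23.6 W/(m²·K).
Amplitude A = F₀ / (Cω) = 185.7 / 23.6 = 7.88 K.

7.88 K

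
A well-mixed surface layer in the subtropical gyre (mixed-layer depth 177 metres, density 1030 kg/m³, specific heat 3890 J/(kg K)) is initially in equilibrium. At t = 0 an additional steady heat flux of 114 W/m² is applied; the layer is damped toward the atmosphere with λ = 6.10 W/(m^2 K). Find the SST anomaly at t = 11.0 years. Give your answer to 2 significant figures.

Areal heat capacity C = ρ c_p D = 1030 × 3890 × 177 = 7.09×10^8 J/(m^2 K).
τ = C / λ = 7.09×10^8 / 6.10 = 1.16×10^8 s.
Equilibrium anomaly ΔT_eq = F / λ = 114 / 6.10 = 18.7 K.
t = 11.0 years = 3.47×10^8 s, so t/τ = 2.99.
ΔT(t) = ΔT_eq (1 − e^(−t/τ)) = 18.7 × (1 − e^−2.99) = 17.7 K.

18 K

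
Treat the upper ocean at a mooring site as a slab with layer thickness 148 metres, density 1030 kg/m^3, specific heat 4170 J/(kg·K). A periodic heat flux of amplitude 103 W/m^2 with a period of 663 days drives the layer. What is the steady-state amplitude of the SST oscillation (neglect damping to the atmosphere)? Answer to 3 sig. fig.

1.48 K

Areal heat capacity C = ρ c_p D = 1030 × 4170 × 148 = 6.36×10^8 J/(m^2 K).
Angular frequency ω = 2π / T = 2π / 5.73×10^7 s = 1.10×10^-7 s⁻¹.
Cω = 6.36×10^8 × 1.10×10^-7 = 69.7 W/(m²·K).
Amplitude A = F₀ / (Cω) = 103 / 69.7 = 1.48 K.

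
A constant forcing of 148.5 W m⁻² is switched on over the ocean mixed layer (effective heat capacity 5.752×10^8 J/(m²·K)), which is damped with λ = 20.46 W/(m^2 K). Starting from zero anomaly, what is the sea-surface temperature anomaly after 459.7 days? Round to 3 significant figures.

Areal heat capacity C = 5.752×10^8 J/(m²·K) (given).
τ = C / λ = 5.75×10^8 / 20.46 = 2.81×10^7 s.
Equilibrium anomaly ΔT_eq = F / λ = 148.5 / 20.46 = 7.26 K.
t = 459.7 days = 3.97×10^7 s, so t/τ = 1.41.
ΔT(t) = ΔT_eq (1 − e^(−t/τ)) = 7.26 × (1 − e^−1.41) = 5.49 K.

5.49 K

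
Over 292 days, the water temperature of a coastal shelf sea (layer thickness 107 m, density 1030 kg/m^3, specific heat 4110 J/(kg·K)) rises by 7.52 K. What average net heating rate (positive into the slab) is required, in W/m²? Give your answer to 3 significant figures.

135

Areal heat capacity C = ρ c_p D = 1030 × 4110 × 107 = 4.53×10^8 J m⁻² K⁻¹.
Required heat per unit area: Q = C ΔT = 4.53×10^8 × 7.52 = 3.41×10^9 J/m².
Flux F = Q / Δt = 3.41×10^9 / 2.52×10^7 s = 135 W/m².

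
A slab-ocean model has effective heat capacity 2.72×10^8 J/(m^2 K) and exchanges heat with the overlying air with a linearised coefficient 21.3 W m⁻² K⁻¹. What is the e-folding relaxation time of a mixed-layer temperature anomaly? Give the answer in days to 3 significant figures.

Areal heat capacity C = 2.72×10^8 J/(m^2 K) (given).
Relaxation time τ = C / λ = 2.72×10^8 / 21.3 = 1.28×10^7 s.
In days: 1.28×10^7 s / (86400 s/day) = 148 days.

148 days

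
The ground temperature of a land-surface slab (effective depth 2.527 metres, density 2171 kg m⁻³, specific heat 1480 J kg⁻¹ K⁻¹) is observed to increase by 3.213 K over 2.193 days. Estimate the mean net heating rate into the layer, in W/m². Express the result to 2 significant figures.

Areal heat capacity C = ρ c_p D = 2171 × 1480 × 2.527 = 8.12×10^6 J m⁻² K⁻¹.
Required heat per unit area: Q = C ΔT = 8.12×10^6 × 3.213 = 2.61×10^7 J/m².
Flux F = Q / Δt = 2.61×10^7 / 1.89×10^5 s = 138 W/m².

140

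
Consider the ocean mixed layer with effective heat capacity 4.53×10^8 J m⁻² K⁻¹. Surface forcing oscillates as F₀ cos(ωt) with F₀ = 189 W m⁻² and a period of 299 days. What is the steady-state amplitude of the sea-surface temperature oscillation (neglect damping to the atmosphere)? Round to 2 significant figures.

Areal heat capacity C = 4.53×10^8 J m⁻² K⁻¹ (given).
Angular frequency ω = 2π / T = 2π / 2.58×10^7 s = 2.43×10^-7 s⁻¹.
Cω = 4.53×10^8 × 2.43×10^-7 = 110 W/(m²·K).
Amplitude A = F₀ / (Cω) = 189 / 110 = 1.72 K.

1.7 K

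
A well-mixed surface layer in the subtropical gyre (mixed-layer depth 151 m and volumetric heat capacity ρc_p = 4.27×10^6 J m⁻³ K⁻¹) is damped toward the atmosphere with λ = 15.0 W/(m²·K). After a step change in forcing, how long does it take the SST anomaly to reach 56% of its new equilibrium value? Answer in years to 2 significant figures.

1.1 years

Areal heat capacity C = ρc_p × D = 4.27×10^6 × 151 = 6.45×10^8 J/(m²·K).
τ = C / λ = 6.45×10^8 / 15.0 = 4.30×10^7 s.
Fraction reached: 1 − e^(−t/τ) = 0.56 ⇒ t = −τ ln(1 − 0.56) = τ × 0.821.
t = 3.53×10^7 s = 1.12 years.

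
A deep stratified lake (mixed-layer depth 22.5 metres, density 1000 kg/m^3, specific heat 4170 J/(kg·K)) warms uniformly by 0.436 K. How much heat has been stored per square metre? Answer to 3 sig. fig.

4.09×10^7

Areal heat capacity C = ρ c_p D = 1000 × 4170 × 22.5 = 9.38×10^7 J/(m²·K).
ΔQ = C ΔT = 9.38×10^7 × 0.436 = 4.09×10^7 J/m².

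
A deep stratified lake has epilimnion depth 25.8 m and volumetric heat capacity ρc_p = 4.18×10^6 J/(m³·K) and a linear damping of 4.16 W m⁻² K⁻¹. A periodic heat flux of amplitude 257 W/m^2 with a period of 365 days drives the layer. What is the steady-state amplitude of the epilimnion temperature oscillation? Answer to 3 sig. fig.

11.7 K

Areal heat capacity C = ρc_p × D = 4.18×10^6 × 25.8 = 1.08×10^8 J/(m^2 K).
Angular frequency ω = 2π / T = 2π / 3.15×10^7 s = 1.99×10^-7 s⁻¹.
√((Cω)² + λ²) = √((21.5)² + 4.16²) = 21.9 W/(m²·K).
Amplitude A = F₀ / √((Cω)²+λ²) = 257 / 21.9 = 11.7 K.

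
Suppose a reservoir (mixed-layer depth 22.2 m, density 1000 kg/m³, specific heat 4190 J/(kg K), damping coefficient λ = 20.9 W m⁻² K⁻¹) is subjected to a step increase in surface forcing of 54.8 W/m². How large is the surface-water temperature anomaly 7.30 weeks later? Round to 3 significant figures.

1.65 K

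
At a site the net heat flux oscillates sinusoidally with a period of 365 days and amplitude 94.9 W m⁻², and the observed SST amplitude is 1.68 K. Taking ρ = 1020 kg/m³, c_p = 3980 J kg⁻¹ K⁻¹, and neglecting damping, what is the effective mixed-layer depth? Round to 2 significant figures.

70 m

ω = 2π / 3.15×10^7 s = 1.99×10^-7 s⁻¹.
Required C = F₀ / (A ω) = 94.9 / (1.68 × 1.99×10^-7) = 2.84×10^8 J/(m²·K).
D = C / (ρ c_p) = 2.84×10^8 / (1020 × 3980) = 69.8 m.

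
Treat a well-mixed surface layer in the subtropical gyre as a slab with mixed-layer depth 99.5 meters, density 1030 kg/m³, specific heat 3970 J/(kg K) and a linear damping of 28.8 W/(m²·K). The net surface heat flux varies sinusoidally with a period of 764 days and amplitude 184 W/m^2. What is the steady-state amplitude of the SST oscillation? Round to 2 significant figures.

Areal heat capacity C = ρ c_p D = 1030 × 3970 × 99.5 = 4.07×10^8 J/(m²·K).
Angular frequency ω = 2π / T = 2π / 6.60×10^7 s = 9.52×10^-8 s⁻¹.
√((Cω)² + λ²) = √((38.7)² + 28.8²) = 48.3 W/(m²·K).
Amplitude A = F₀ / √((Cω)²+λ²) = 184 / 48.3 = 3.81 K.

3.8 K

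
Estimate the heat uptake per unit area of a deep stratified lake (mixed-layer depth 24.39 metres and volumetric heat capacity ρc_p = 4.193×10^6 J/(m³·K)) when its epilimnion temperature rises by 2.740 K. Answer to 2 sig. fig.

2.8×10^8

Areal heat capacity C = ρc_p × D = 4.193×10^6 × 24.39 = 1.02×10^8 J/(m^2 K).
ΔQ = C ΔT = 1.02×10^8 × 2.740 = 2.80×10^8 J/m².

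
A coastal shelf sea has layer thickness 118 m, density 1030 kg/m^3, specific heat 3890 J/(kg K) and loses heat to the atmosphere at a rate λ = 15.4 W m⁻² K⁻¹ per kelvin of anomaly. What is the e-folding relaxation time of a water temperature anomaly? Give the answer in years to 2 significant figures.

Areal heat capacity C = ρ c_p D = 1030 × 3890 × 118 = 4.73×10^8 J/(m^2 K).
Relaxation time τ = C / λ = 4.73×10^8 / 15.4 = 3.07×10^7 s.
In years: 3.07×10^7 s / (3.156×10^7 s/year) = 0.973 years.

0.97 years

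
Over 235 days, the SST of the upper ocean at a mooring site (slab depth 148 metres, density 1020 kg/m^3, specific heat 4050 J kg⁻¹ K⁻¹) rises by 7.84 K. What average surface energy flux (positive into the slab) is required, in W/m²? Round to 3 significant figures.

236

Areal heat capacity C = ρ c_p D = 1020 × 4050 × 148 = 6.11×10^8 J/(m^2 K).
Required heat per unit area: Q = C ΔT = 6.11×10^8 × 7.84 = 4.79×10^9 J/m².
Flux F = Q / Δt = 4.79×10^9 / 2.03×10^7 s = 236 W/m².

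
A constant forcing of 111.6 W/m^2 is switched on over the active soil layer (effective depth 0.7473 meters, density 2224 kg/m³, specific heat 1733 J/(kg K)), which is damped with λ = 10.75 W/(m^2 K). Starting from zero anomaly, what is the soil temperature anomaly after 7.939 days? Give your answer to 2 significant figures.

9.6 K

Areal heat capacity C = ρ c_p D = 2224 × 1733 × 0.7473 = 2.88×10^6 J/(m²·K).
τ = C / λ = 2.88×10^6 / 10.75 = 2.68×10^5 s.
Equilibrium anomaly ΔT_eq = F / λ = 111.6 / 10.75 = 10.4 K.
t = 7.939 days = 6.86×10^5 s, so t/τ = 2.56.
ΔT(t) = ΔT_eq (1 − e^(−t/τ)) = 10.4 × (1 − e^−2.56) = 9.58 K.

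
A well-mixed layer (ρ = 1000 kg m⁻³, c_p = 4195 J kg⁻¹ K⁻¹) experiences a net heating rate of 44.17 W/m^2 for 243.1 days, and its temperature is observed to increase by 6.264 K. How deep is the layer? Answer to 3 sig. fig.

Heat input Q = F Δt = 44.17 × 2.10×10^7 s = 9.28×10^8 J/m².
Required areal heat capacity C = Q / ΔT = 1.48×10^8 J/(m²·K).
Depth D = C / (ρ c_p) = 1.48×10^8 / (1000 × 4195) = 35.3 m.

35.3 m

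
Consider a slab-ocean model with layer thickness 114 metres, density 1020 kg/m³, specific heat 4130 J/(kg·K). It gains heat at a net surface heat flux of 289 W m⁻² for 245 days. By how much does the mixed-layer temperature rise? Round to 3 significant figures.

Areal heat capacity C = ρ c_p D = 1020 × 4130 × 114 = 4.80×10^8 J m⁻² K⁻¹.
Net heat input Q = F Δt = 289 × (245 days × 86400 s/day) = 6.12×10^9 J/m².
ΔT = Q / C = 6.12×10^9 / 4.80×10^8 = 12.7 K.

12.7 K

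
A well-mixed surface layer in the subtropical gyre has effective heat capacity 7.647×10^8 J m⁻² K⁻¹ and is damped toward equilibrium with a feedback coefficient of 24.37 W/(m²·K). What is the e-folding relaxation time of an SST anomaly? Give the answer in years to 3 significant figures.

Areal heat capacity C = 7.647×10^8 J m⁻² K⁻¹ (given).
Relaxation time τ = C / λ = 7.65×10^8 / 24.37 = 3.14×10^7 s.
In years: 3.14×10^7 s / (3.156×10^7 s/year) = 0.994 years.

0.994 years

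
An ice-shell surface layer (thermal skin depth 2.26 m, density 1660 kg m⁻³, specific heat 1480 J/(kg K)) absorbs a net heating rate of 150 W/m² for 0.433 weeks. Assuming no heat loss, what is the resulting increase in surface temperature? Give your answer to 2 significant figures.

Areal heat capacity C = ρ c_p D = 1660 × 1480 × 2.26 = 5.55×10^6 J/(m^2 K).
Net heat input Q = F Δt = 150 × (0.433 weeks × 6.048×10^5 s/week) = 3.93×10^7 J/m².
ΔT = Q / C = 3.93×10^7 / 5.55×10^6 = 7.07 K.

7.1 K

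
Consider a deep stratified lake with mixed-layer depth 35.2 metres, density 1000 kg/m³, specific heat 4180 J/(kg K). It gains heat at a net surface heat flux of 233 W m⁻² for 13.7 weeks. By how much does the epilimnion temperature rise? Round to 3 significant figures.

Areal heat capacity C = ρ c_p D = 1000 × 4180 × 35.2 = 1.47×10^8 J/(m^2 K).
Net heat input Q = F Δt = 233 × (13.7 weeks × 6.048×10^5 s/week) = 1.93×10^9 J/m².
ΔT = Q / C = 1.93×10^9 / 1.47×10^8 = 13.1 K.

13.1 K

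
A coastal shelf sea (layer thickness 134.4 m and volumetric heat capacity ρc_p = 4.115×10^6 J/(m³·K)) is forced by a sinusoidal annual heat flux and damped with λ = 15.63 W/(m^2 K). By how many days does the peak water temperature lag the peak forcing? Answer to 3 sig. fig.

83.1 days

Areal heat capacity C = ρc_p × D = 4.115×10^6 × 134.4 = 5.53×10^8 J m⁻² K⁻¹.
ω = 2π / 3.15×10^7 s = 1.99×10^-7 s⁻¹.
Phase lag φ = arctan(Cω/λ) = arctan(110/15.63) = 1.43 rad.
Time lag = φ / ω = 1.43 / 1.99×10^-7 = 7.18×10^6 s = 83.1 days.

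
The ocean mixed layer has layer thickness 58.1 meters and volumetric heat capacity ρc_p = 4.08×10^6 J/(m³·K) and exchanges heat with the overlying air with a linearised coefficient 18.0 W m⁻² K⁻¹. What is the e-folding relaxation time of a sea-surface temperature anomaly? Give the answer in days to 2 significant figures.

150 days

Areal heat capacity C = ρc_p × D = 4.08×10^6 × 58.1 = 2.37×10^8 J/(m²·K).
Relaxation time τ = C / λ = 2.37×10^8 / 18.0 = 1.32×10^7 s.
In days: 1.32×10^7 s / (86400 s/day) = 152 days.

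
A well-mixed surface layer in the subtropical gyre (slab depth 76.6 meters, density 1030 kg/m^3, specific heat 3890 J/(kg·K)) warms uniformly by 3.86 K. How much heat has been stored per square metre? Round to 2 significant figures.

1.2×10^9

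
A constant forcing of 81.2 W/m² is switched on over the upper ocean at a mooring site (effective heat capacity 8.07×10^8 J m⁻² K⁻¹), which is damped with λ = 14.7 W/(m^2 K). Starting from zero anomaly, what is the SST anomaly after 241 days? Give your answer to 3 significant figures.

1.74 K

Areal heat capacity C = 8.07×10^8 J m⁻² K⁻¹ (given).
τ = C / λ = 8.07×10^8 / 14.7 = 5.49×10^7 s.
Equilibrium anomaly ΔT_eq = F / λ = 81.2 / 14.7 = 5.52 K.
t = 241 days = 2.08×10^7 s, so t/τ = 0.379.
ΔT(t) = ΔT_eq (1 − e^(−t/τ)) = 5.52 × (1 − e^−0.379) = 1.74 K.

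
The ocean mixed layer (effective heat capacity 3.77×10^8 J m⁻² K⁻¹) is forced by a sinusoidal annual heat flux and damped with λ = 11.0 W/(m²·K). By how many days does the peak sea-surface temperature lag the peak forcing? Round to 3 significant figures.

Areal heat capacity C = 3.77×10^8 J m⁻² K⁻¹ (given).
ω = 2π / 3.15×10^7 s = 1.99×10^-7 s⁻¹.
Phase lag φ = arctan(Cω/λ) = arctan(75.1/11.0) = 1.43 rad.
Time lag = φ / ω = 1.43 / 1.99×10^-7 = 7.15×10^6 s = 82.8 days.

82.8 days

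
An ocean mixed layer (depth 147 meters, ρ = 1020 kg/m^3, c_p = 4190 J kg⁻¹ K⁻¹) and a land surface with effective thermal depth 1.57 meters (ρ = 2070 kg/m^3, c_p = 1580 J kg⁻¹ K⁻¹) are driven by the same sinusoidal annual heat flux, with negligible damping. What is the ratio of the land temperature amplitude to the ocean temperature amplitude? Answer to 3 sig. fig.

C_ocean = 1020 × 4190 × 147 = 6.28×10^8 J/(m²·K).
C_land = 2070 × 1580 × 1.57 = 5.13×10^6 J/(m²·K).
Undamped amplitude ∝ 1/C, so A_land/A_ocean = C_ocean/C_land = 122.

122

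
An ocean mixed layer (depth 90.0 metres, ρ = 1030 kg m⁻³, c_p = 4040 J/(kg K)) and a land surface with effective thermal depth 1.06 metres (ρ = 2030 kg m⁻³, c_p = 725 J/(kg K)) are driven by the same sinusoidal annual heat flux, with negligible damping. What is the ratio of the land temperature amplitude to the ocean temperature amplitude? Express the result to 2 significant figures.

240

C_ocean = 1030 × 4040 × 90.0 = 3.75×10^8 J/(m²·K).
C_land = 2030 × 725 × 1.06 = 1.56×10^6 J/(m²·K).
Undamped amplitude ∝ 1/C, so A_land/A_ocean = C_ocean/C_land = 240.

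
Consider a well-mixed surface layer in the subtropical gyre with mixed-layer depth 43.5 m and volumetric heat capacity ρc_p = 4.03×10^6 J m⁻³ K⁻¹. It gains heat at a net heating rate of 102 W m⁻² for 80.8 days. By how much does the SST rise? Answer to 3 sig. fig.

4.06 K

Areal heat capacity C = ρc_p × D = 4.03×10^6 × 43.5 = 1.75×10^8 J/(m²·K).
Net heat input Q = F Δt = 102 × (80.8 days × 86400 s/day) = 7.12×10^8 J/m².
ΔT = Q / C = 7.12×10^8 / 1.75×10^8 = 4.06 K.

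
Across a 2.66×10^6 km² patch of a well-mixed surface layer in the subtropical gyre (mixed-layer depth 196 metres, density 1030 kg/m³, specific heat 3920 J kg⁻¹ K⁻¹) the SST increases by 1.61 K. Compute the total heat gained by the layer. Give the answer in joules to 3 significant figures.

3.39×10^21 J

Areal heat capacity C = ρ c_p D = 1030 × 3920 × 196 = 7.91×10^8 J m⁻² K⁻¹.
Heat per unit area: q = C ΔT = 7.91×10^8 × 1.61 = 1.27×10^9 J/m².
Total heat: Q = q × A = 1.27×10^9 × (2.66×10^6 × 10⁶ m²) = 3.39×10^21 J.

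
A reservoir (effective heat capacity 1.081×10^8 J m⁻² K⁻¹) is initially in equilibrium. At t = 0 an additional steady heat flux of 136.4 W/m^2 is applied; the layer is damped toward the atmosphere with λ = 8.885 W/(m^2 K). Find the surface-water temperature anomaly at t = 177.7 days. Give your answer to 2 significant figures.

Areal heat capacity C = 1.081×10^8 J m⁻² K⁻¹ (given).
τ = C / λ = 1.08×10^8 / 8.885 = 1.22×10^7 s.
Equilibrium anomaly ΔT_eq = F / λ = 136.4 / 8.885 = 15.4 K.
t = 177.7 days = 1.54×10^7 s, so t/τ = 1.26.
ΔT(t) = ΔT_eq (1 − e^(−t/τ)) = 15.4 × (1 − e^−1.26) = 11.0 K.

11 K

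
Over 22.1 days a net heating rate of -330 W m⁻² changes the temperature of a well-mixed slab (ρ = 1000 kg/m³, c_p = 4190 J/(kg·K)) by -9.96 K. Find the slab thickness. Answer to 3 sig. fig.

15.1 m

Heat input Q = F Δt = -330 × 1.91×10^6 s = -6.30×10^8 J/m².
Required areal heat capacity C = Q / ΔT = 6.33×10^7 J/(m²·K).
Depth D = C / (ρ c_p) = 6.33×10^7 / (1000 × 4190) = 15.1 m.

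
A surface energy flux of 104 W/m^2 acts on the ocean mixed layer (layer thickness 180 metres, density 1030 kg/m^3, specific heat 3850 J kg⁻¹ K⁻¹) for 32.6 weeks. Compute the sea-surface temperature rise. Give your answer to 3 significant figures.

Areal heat capacity C = ρ c_p D = 1030 × 3850 × 180 = 7.14×10^8 J/(m^2 K).
Net heat input Q = F Δt = 104 × (32.6 weeks × 6.048×10^5 s/week) = 2.05×10^9 J/m².
ΔT = Q / C = 2.05×10^9 / 7.14×10^8 = 2.87 K.

2.87 K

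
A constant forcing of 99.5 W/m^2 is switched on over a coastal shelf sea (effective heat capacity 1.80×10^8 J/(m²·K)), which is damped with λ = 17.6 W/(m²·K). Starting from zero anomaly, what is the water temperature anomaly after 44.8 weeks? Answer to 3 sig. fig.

5.25 K

Areal heat capacity C = 1.80×10^8 J/(m²·K) (given).
τ = C / λ = 1.80×10^8 / 17.6 = 1.02×10^7 s.
Equilibrium anomaly ΔT_eq = F / λ = 99.5 / 17.6 = 5.65 K.
t = 44.8 weeks = 2.71×10^7 s, so t/τ = 2.65.
ΔT(t) = ΔT_eq (1 − e^(−t/τ)) = 5.65 × (1 − e^−2.65) = 5.25 K.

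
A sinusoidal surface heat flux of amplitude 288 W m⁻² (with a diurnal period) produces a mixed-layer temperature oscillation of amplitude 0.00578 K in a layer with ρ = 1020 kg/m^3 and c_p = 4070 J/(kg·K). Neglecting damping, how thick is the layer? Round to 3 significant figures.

165 m

ω = 2π / 86400 s = 7.27×10^-5 s⁻¹.
Required C = F₀ / (A ω) = 288 / (0.00578 × 7.27×10^-5) = 6.85×10^8 J/(m²·K).
D = C / (ρ c_p) = 6.85×10^8 / (1020 × 4070) = 165 m.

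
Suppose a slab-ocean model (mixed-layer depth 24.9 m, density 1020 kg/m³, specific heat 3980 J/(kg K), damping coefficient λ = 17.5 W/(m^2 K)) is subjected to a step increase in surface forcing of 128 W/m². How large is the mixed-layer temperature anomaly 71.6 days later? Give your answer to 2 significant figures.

Areal heat capacity C = ρ c_p D = 1020 × 3980 × 24.9 = 1.01×10^8 J/(m²·K).
τ = C / λ = 1.01×10^8 / 17.5 = 5.78×10^6 s.
Equilibrium anomaly ΔT_eq = F / λ = 128 / 17.5 = 7.31 K.
t = 71.6 days = 6.19×10^6 s, so t/τ = 1.07.
ΔT(t) = ΔT_eq (1 − e^(−t/τ)) = 7.31 × (1 − e^−1.07) = 4.81 K.

4.8 K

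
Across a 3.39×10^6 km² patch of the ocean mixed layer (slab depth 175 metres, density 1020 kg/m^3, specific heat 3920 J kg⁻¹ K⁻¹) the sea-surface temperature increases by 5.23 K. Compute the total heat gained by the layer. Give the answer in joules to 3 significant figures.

1.24×10^22 J

Areal heat capacity C = ρ c_p D = 1020 × 3920 × 175 = 7.00×10^8 J/(m^2 K).
Heat per unit area: q = C ΔT = 7.00×10^8 × 5.23 = 3.66×10^9 J/m².
Total heat: Q = q × A = 3.66×10^9 × (3.39×10^6 × 10⁶ m²) = 1.24×10^22 J.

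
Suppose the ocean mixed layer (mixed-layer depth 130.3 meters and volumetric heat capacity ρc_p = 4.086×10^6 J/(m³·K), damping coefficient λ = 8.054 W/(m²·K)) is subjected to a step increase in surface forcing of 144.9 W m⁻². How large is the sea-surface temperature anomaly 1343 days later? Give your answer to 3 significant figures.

Areal heat capacity C = ρc_p × D = 4.086×10^6 × 130.3 = 5.32×10^8 J/(m^2 K).
τ = C / λ = 5.32×10^8 / 8.054 = 6.61×10^7 s.
Equilibrium anomaly ΔT_eq = F / λ = 144.9 / 8.054 = 18.0 K.
t = 1343 days = 1.16×10^8 s, so t/τ = 1.76.
ΔT(t) = ΔT_eq (1 − e^(−t/τ)) = 18.0 × (1 − e^−1.76) = 14.9 K.

14.9 K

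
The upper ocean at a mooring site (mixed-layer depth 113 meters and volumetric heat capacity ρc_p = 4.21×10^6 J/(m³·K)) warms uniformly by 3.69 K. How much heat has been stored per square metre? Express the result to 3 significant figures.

1.76×10^9

Areal heat capacity C = ρc_p × D = 4.21×10^6 × 113 = 4.76×10^8 J m⁻² K⁻¹.
ΔQ = C ΔT = 4.76×10^8 × 3.69 = 1.76×10^9 J/m².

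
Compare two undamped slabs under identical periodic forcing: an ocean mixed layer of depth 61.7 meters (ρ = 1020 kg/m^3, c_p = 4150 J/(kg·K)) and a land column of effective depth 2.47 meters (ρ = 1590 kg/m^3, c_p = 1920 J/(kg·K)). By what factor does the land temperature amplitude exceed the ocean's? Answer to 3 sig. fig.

34.6

C_ocean = 1020 × 4150 × 61.7 = 2.61×10^8 J/(m²·K).
C_land = 1590 × 1920 × 2.47 = 7.54×10^6 J/(m²·K).
Undamped amplitude ∝ 1/C, so A_land/A_ocean = C_ocean/C_land = 34.6.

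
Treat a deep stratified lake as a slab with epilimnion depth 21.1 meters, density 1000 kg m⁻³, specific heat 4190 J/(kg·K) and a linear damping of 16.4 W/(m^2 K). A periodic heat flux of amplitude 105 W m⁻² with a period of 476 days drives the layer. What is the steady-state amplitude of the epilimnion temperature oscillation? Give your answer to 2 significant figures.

Areal heat capacity C = ρ c_p D = 1000 × 4190 × 21.1 = 8.84×10^7 J m⁻² K⁻¹.
Angular frequency ω = 2π / T = 2π / 4.11×10^7 s = 1.53×10^-7 s⁻¹.
√((Cω)² + λ²) = √((13.5)² + 16.4²) = 21.2 W/(m²·K).
Amplitude A = F₀ / √((Cω)²+λ²) = 105 / 21.2 = 4.94 K.

4.9 K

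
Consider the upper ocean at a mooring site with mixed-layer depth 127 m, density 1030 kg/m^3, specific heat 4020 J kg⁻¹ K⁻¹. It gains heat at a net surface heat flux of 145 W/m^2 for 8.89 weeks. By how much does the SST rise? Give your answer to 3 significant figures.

1.48 K

Areal heat capacity C = ρ c_p D = 1030 × 4020 × 127 = 5.26×10^8 J/(m²·K).
Net heat input Q = F Δt = 145 × (8.89 weeks × 6.048×10^5 s/week) = 7.80×10^8 J/m².
ΔT = Q / C = 7.80×10^8 / 5.26×10^8 = 1.48 K.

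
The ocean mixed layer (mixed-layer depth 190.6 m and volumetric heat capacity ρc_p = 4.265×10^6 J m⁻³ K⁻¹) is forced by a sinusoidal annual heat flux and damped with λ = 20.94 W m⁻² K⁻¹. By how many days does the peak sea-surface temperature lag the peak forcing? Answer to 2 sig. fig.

84 days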